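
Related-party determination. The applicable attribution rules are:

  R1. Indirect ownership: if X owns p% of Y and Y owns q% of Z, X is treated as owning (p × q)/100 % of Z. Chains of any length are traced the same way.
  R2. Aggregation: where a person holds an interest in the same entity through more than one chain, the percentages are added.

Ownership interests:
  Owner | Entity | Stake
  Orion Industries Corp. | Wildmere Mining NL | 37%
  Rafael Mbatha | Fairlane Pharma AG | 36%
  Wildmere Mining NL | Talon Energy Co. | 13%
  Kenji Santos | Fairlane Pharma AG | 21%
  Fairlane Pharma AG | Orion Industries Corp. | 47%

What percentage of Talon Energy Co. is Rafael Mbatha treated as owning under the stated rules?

0.813852%

Chain via Fairlane Pharma AG → Orion Industries Corp. → Wildmere Mining NL (R1): 36% × 47% × 37% × 13% = 0.813852% of Talon Energy Co.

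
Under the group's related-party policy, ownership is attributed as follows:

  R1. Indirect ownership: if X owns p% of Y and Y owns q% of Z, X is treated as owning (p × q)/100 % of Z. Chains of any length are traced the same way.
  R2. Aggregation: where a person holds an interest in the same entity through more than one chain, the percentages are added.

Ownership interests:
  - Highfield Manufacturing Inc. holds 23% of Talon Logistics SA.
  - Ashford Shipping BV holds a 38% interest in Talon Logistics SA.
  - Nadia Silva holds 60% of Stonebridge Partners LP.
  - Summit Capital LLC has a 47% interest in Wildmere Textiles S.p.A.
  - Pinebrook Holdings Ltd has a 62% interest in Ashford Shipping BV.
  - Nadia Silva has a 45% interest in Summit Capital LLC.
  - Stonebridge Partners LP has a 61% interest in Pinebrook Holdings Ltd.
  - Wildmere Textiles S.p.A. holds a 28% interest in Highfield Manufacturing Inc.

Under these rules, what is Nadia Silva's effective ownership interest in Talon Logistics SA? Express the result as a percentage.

9.98502%

Chain via Summit Capital LLC → Wildmere Textiles S.p.A. → Highfield Manufacturing Inc. (R1): 45% × 47% × 28% × 23% = 1.36206% of Talon Logistics SA.
Chain via Stonebridge Partners LP → Pinebrook Holdings Ltd → Ashford Shipping BV (R1): 60% × 61% × 62% × 38% = 8.62296% of Talon Logistics SA.
Aggregating (R2): 1.36206% + 8.62296% = 9.98502%.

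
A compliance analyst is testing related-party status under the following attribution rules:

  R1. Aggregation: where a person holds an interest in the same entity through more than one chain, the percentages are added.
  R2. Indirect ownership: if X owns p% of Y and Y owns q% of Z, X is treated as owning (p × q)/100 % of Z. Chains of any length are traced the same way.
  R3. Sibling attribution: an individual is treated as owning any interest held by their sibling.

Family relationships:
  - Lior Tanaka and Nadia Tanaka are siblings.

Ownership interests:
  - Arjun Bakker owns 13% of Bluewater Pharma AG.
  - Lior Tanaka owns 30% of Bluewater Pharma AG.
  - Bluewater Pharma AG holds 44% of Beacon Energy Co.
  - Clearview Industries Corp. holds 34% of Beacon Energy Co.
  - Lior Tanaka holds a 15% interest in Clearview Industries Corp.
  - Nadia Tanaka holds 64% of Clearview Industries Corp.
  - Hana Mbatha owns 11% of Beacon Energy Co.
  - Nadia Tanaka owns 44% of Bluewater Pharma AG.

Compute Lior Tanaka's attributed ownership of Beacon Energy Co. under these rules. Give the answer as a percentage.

By sibling attribution (R3), Lior Tanaka is treated as also owning Nadia Tanaka's interest in Bluewater Pharma AG, giving 30% + 44% = 74%.
By sibling attribution (R3), Lior Tanaka is treated as also owning Nadia Tanaka's interest in Clearview Industries Corp, giving 15% + 64% = 79%.
Chain via Bluewater Pharma AG (R2): 74% × 44% = 32.56% of Beacon Energy Co.
Chain via Clearview Industries Corp. (R2): 79% × 34% = 26.86% of Beacon Energy Co.
Aggregating (R1): 32.56% + 26.86% = 59.42%.

59.42%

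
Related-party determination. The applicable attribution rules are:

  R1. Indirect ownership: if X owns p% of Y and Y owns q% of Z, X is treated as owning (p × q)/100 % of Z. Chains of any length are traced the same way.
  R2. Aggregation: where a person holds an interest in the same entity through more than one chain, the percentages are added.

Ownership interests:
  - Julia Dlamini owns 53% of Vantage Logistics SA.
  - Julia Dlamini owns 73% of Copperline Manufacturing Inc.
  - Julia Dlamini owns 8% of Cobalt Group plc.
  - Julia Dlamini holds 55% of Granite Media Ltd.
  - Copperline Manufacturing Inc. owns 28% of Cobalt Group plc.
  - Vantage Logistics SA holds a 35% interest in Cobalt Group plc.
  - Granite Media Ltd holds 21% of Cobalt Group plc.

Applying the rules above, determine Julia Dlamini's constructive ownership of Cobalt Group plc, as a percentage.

Chain via Vantage Logistics SA (R1): 53% × 35% = 18.55% of Cobalt Group plc.
Chain via Copperline Manufacturing Inc. (R1): 73% × 28% = 20.44% of Cobalt Group plc.
Chain via Granite Media Ltd (R1): 55% × 21% = 11.55% of Cobalt Group plc.
Direct interest in Cobalt Group plc: 8%.
Aggregating (R2): 18.55% + 20.44% + 11.55% + 8% = 58.54%.

58.54%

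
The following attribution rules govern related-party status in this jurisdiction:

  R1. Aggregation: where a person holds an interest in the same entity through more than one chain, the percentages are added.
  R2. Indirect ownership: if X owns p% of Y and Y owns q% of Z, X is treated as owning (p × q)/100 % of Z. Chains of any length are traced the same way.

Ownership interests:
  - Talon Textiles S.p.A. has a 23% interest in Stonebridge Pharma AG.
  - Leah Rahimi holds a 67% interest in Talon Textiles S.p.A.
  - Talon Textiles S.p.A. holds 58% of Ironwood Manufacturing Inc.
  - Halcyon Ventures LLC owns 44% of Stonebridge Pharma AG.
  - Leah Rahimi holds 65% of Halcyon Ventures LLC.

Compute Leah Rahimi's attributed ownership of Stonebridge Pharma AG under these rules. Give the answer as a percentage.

44.01%

Chain via Halcyon Ventures LLC (R2): 65% × 44% = 28.6% of Stonebridge Pharma AG.
Chain via Talon Textiles S.p.A. (R2): 67% × 23% = 15.41% of Stonebridge Pharma AG.
Aggregating (R1): 28.6% + 15.41% = 44.01%.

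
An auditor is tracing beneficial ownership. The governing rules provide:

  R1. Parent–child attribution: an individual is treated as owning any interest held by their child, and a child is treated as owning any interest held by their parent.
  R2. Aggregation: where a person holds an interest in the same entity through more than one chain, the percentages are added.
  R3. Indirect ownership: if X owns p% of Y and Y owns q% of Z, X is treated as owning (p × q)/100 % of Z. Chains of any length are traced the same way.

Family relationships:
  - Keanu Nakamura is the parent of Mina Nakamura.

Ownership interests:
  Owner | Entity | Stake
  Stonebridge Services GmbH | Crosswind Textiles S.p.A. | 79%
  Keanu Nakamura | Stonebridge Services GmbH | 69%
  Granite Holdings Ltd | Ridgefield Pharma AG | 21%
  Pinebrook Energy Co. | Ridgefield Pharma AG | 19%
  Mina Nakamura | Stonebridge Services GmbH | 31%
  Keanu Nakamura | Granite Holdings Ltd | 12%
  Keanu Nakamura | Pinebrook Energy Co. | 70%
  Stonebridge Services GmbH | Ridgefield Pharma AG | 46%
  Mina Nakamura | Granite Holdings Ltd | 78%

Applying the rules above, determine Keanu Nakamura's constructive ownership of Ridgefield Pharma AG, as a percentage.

By parent–child attribution (R1), Keanu Nakamura is treated as also owning Mina Nakamura's interest in Granite Holdings Ltd, giving 12% + 78% = 90%.
By parent–child attribution (R1), Keanu Nakamura is treated as also owning Mina Nakamura's interest in Stonebridge Services GmbH, giving 69% + 31% = 100%.
Chain via Granite Holdings Ltd (R3): 90% × 21% = 18.9% of Ridgefield Pharma AG.
Chain via Pinebrook Energy Co. (R3): 70% × 19% = 13.3% of Ridgefield Pharma AG.
Chain via Stonebridge Services GmbH (R3): 100% × 46% = 46% of Ridgefield Pharma AG.
Aggregating (R2): 18.9% + 13.3% + 46% = 78.2%.

78.2%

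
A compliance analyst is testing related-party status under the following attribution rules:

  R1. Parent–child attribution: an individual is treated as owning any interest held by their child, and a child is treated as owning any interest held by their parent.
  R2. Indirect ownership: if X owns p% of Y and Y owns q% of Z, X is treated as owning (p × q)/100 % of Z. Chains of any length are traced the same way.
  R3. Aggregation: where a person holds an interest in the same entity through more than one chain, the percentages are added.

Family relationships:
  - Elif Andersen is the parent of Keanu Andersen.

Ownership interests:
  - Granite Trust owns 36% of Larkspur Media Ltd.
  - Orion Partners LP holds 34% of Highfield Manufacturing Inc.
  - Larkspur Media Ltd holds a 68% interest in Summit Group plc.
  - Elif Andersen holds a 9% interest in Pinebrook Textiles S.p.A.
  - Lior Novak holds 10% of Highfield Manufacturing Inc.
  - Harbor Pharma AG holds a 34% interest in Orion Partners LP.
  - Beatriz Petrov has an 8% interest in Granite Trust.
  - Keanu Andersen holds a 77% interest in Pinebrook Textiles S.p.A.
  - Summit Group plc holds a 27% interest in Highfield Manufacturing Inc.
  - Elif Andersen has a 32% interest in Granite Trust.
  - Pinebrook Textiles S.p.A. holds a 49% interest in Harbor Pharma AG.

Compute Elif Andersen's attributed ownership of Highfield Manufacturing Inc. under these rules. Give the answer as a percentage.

6.986456%

By parent–child attribution (R1), Elif Andersen is treated as also owning Keanu Andersen's interest in Pinebrook Textiles S.p.A, giving 9% + 77% = 86%.
Chain via Pinebrook Textiles S.p.A. → Harbor Pharma AG → Orion Partners LP (R2): 86% × 49% × 34% × 34% = 4.871384% of Highfield Manufacturing Inc.
Chain via Granite Trust → Larkspur Media Ltd → Summit Group plc (R2): 32% × 36% × 68% × 27% = 2.115072% of Highfield Manufacturing Inc.
Aggregating (R3): 4.871384% + 2.115072% = 6.986456%.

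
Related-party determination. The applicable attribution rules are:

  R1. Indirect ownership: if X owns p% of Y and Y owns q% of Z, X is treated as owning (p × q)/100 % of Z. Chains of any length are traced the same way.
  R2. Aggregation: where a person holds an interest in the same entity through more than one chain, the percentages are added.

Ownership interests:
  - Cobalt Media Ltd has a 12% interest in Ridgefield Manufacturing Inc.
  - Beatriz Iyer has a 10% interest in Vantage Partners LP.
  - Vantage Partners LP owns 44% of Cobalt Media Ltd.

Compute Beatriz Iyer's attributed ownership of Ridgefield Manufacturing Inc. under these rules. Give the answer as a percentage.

0.528%

Chain via Vantage Partners LP → Cobalt Media Ltd (R1): 10% × 44% × 12% = 0.528% of Ridgefield Manufacturing Inc.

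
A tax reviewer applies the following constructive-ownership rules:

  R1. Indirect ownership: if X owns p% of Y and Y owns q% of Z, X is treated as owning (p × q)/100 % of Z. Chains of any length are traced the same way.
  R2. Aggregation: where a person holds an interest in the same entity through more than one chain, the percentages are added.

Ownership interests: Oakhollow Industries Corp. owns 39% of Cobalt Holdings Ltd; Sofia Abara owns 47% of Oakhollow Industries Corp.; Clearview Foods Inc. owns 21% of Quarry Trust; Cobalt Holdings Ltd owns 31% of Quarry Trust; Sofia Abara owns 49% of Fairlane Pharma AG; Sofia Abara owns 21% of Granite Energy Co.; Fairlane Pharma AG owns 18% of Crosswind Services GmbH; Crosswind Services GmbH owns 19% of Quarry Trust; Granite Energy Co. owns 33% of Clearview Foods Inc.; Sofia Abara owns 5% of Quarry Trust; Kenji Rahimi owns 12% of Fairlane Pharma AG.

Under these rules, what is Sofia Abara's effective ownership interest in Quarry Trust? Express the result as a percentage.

13.8134%

Chain via Fairlane Pharma AG → Crosswind Services GmbH (R1): 49% × 18% × 19% = 1.6758% of Quarry Trust.
Chain via Oakhollow Industries Corp. → Cobalt Holdings Ltd (R1): 47% × 39% × 31% = 5.6823% of Quarry Trust.
Chain via Granite Energy Co. → Clearview Foods Inc. (R1): 21% × 33% × 21% = 1.4553% of Quarry Trust.
Direct interest in Quarry Trust: 5%.
Aggregating (R2): 1.6758% + 5.6823% + 1.4553% + 5% = 13.8134%.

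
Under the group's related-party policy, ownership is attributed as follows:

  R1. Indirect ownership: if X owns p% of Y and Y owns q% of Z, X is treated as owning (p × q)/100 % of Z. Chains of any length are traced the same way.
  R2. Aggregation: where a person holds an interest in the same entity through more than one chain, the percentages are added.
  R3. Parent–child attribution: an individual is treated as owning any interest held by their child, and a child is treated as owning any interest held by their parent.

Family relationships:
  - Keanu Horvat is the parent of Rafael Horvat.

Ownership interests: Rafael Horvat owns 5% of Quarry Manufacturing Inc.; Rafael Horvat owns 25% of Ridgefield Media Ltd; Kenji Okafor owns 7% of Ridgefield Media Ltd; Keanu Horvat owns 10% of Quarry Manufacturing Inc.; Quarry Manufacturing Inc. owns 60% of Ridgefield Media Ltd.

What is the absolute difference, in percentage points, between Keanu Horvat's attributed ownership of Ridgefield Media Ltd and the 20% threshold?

14

By parent–child attribution (R3), Keanu Horvat is treated as also owning Rafael Horvat's interest in Quarry Manufacturing Inc, giving 10% + 5% = 15%.
By parent–child attribution (R3), Keanu Horvat is treated as owning Rafael Horvat's 25% interest in Ridgefield Media Ltd.
Chain via Quarry Manufacturing Inc. (R1): 15% × 60% = 9% of Ridgefield Media Ltd.
Direct interest in Ridgefield Media Ltd: 25%.
Aggregating (R2): 9% + 25% = 34%.
34% exceeds the 20% threshold by 14 percentage points.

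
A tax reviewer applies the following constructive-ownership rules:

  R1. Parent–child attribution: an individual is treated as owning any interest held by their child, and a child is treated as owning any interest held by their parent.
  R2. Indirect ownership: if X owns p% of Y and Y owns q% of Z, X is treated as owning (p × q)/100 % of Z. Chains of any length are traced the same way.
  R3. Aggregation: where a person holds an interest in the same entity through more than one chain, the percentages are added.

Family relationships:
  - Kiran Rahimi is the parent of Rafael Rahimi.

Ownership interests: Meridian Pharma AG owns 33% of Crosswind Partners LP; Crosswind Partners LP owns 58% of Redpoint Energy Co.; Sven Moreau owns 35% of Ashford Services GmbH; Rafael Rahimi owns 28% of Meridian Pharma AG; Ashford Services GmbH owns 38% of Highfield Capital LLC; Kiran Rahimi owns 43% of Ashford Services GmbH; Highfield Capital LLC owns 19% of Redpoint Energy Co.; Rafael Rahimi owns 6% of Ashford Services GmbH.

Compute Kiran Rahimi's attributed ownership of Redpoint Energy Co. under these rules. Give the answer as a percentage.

By parent–child attribution (R1), Kiran Rahimi is treated as also owning Rafael Rahimi's interest in Ashford Services GmbH, giving 43% + 6% = 49%.
By parent–child attribution (R1), Kiran Rahimi is treated as owning Rafael Rahimi's 28% interest in Meridian Pharma AG.
Chain via Ashford Services GmbH → Highfield Capital LLC (R2): 49% × 38% × 19% = 3.5378% of Redpoint Energy Co.
Chain via Meridian Pharma AG → Crosswind Partners LP (R2): 28% × 33% × 58% = 5.3592% of Redpoint Energy Co.
Aggregating (R3): 3.5378% + 5.3592% = 8.897%.

8.897%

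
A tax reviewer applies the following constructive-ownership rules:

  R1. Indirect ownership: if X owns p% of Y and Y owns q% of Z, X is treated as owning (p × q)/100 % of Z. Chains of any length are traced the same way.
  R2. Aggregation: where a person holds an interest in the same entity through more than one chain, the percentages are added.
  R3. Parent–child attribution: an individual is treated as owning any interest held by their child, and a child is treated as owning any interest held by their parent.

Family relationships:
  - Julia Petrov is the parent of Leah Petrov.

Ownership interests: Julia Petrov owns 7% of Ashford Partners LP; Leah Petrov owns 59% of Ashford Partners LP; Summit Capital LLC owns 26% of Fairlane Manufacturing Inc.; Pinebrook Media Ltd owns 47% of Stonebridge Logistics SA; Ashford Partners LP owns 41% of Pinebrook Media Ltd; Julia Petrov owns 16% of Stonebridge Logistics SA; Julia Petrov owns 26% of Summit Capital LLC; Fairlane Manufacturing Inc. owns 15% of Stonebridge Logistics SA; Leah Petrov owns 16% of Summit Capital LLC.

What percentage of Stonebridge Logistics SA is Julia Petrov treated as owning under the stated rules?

30.3562%

By parent–child attribution (R3), Julia Petrov is treated as also owning Leah Petrov's interest in Summit Capital LLC, giving 26% + 16% = 42%.
By parent–child attribution (R3), Julia Petrov is treated as also owning Leah Petrov's interest in Ashford Partners LP, giving 7% + 59% = 66%.
Chain via Summit Capital LLC → Fairlane Manufacturing Inc. (R1): 42% × 26% × 15% = 1.638% of Stonebridge Logistics SA.
Chain via Ashford Partners LP → Pinebrook Media Ltd (R1): 66% × 41% × 47% = 12.7182% of Stonebridge Logistics SA.
Direct interest in Stonebridge Logistics SA: 16%.
Aggregating (R2): 1.638% + 12.7182% + 16% = 30.3562%.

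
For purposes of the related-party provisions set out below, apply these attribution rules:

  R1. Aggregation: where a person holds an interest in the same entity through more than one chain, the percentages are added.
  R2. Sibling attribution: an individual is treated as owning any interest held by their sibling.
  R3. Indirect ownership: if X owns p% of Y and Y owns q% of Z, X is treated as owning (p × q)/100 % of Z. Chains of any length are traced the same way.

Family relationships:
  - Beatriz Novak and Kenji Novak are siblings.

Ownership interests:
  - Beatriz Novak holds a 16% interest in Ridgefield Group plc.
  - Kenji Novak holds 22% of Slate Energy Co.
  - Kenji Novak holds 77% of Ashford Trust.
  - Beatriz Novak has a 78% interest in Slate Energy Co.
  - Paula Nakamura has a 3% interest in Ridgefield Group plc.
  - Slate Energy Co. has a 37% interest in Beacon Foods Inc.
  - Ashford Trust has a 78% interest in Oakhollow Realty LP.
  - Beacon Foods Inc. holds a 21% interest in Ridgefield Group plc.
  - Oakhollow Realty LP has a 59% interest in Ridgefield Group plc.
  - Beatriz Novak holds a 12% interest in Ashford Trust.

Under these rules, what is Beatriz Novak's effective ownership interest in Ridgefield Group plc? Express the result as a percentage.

By sibling attribution (R2), Beatriz Novak is treated as also owning Kenji Novak's interest in Ashford Trust, giving 12% + 77% = 89%.
By sibling attribution (R2), Beatriz Novak is treated as also owning Kenji Novak's interest in Slate Energy Co, giving 78% + 22% = 100%.
Chain via Ashford Trust → Oakhollow Realty LP (R3): 89% × 78% × 59% = 40.9578% of Ridgefield Group plc.
Chain via Slate Energy Co. → Beacon Foods Inc. (R3): 100% × 37% × 21% = 7.77% of Ridgefield Group plc.
Direct interest in Ridgefield Group plc: 16%.
Aggregating (R1): 40.9578% + 7.77% + 16% = 64.7278%.

64.7278%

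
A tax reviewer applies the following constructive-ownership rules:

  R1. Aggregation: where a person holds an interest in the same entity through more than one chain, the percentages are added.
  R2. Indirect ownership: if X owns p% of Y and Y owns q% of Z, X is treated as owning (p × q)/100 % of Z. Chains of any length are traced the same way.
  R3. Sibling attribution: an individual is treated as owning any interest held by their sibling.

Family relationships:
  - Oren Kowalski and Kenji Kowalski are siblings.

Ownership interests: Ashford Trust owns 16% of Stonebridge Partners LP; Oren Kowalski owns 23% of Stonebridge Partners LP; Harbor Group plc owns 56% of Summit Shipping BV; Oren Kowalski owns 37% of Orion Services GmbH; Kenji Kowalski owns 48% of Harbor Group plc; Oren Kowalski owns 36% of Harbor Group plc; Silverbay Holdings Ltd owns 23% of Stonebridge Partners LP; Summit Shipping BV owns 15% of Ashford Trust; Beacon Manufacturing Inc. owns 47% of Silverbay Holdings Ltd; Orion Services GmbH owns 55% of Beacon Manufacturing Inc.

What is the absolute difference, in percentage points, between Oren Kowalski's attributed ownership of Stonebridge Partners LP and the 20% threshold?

6.328795

By sibling attribution (R3), Oren Kowalski is treated as also owning Kenji Kowalski's interest in Harbor Group plc, giving 36% + 48% = 84%.
Chain via Harbor Group plc → Summit Shipping BV → Ashford Trust (R2): 84% × 56% × 15% × 16% = 1.12896% of Stonebridge Partners LP.
Chain via Orion Services GmbH → Beacon Manufacturing Inc. → Silverbay Holdings Ltd (R2): 37% × 55% × 47% × 23% = 2.199835% of Stonebridge Partners LP.
Direct interest in Stonebridge Partners LP: 23%.
Aggregating (R1): 1.12896% + 2.199835% + 23% = 26.328795%.
26.328795% exceeds the 20% threshold by 6.328795 percentage points.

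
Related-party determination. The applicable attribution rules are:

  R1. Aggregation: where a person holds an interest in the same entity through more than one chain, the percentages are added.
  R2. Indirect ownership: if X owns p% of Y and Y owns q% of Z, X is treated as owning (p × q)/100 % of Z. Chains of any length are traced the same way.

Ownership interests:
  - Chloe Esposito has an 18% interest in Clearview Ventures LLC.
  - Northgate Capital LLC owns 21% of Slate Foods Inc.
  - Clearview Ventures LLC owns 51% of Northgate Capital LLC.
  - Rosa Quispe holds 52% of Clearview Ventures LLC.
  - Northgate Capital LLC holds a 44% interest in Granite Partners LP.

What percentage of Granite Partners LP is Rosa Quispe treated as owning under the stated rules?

Chain via Clearview Ventures LLC → Northgate Capital LLC (R2): 52% × 51% × 44% = 11.6688% of Granite Partners LP.

11.6688%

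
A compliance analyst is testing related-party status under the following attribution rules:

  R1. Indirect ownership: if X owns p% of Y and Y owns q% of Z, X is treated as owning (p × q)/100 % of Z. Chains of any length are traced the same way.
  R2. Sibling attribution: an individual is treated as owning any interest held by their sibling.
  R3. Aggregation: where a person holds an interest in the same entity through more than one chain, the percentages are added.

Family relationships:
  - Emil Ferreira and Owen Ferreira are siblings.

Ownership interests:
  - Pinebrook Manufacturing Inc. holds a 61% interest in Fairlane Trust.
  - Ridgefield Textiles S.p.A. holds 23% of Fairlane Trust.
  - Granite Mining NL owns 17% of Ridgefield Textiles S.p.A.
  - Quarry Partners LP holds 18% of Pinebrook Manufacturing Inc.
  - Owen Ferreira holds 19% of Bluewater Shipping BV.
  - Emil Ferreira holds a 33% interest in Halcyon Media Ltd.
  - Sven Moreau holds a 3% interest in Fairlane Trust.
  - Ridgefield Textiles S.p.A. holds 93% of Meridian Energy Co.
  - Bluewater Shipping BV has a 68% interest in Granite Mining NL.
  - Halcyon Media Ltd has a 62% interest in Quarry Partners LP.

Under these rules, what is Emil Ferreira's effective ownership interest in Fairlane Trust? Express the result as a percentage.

2.75168%

By sibling attribution (R2), Emil Ferreira is treated as owning Owen Ferreira's 19% interest in Bluewater Shipping BV.
Chain via Halcyon Media Ltd → Quarry Partners LP → Pinebrook Manufacturing Inc. (R1): 33% × 62% × 18% × 61% = 2.246508% of Fairlane Trust.
Chain via Bluewater Shipping BV → Granite Mining NL → Ridgefield Textiles S.p.A. (R1): 19% × 68% × 17% × 23% = 0.505172% of Fairlane Trust.
Aggregating (R3): 2.246508% + 0.505172% = 2.75168%.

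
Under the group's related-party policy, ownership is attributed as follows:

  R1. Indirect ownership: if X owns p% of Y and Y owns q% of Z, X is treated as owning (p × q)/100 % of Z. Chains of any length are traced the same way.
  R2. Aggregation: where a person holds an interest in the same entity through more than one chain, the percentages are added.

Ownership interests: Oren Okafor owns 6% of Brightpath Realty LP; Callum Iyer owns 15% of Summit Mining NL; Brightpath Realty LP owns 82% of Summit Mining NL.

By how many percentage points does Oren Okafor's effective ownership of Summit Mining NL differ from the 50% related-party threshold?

45.08

Chain via Brightpath Realty LP (R1): 6% × 82% = 4.92% of Summit Mining NL.
4.92% falls short of the 50% threshold by 45.08 percentage points.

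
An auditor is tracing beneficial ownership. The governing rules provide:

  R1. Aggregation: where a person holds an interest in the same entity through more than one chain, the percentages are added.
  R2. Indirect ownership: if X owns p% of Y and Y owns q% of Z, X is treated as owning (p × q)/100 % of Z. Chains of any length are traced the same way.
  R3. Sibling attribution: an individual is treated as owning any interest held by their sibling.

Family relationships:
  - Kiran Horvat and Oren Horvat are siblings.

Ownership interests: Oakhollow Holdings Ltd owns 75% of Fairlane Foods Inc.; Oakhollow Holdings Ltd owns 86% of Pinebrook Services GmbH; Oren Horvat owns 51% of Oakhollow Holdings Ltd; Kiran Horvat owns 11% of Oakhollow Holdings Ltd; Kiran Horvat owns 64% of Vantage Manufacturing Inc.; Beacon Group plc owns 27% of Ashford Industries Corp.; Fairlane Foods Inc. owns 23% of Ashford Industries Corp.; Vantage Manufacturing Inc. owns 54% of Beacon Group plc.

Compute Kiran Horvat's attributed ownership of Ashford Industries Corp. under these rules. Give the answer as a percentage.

By sibling attribution (R3), Kiran Horvat is treated as also owning Oren Horvat's interest in Oakhollow Holdings Ltd, giving 11% + 51% = 62%.
Chain via Vantage Manufacturing Inc. → Beacon Group plc (R2): 64% × 54% × 27% = 9.3312% of Ashford Industries Corp.
Chain via Oakhollow Holdings Ltd → Fairlane Foods Inc. (R2): 62% × 75% × 23% = 10.695% of Ashford Industries Corp.
Aggregating (R1): 9.3312% + 10.695% = 20.0262%.

20.0262%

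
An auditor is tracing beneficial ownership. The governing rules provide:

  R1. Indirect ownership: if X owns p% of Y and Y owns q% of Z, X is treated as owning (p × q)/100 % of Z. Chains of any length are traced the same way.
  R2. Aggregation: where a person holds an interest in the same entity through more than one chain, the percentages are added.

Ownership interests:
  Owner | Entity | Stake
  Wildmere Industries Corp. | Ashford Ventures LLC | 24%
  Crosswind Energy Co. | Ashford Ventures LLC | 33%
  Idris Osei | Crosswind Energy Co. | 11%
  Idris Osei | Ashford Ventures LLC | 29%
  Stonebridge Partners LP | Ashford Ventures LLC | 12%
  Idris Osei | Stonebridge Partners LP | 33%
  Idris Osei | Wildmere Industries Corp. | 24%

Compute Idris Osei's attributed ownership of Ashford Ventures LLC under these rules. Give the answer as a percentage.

42.35%

Chain via Crosswind Energy Co. (R1): 11% × 33% = 3.63% of Ashford Ventures LLC.
Chain via Wildmere Industries Corp. (R1): 24% × 24% = 5.76% of Ashford Ventures LLC.
Chain via Stonebridge Partners LP (R1): 33% × 12% = 3.96% of Ashford Ventures LLC.
Direct interest in Ashford Ventures LLC: 29%.
Aggregating (R2): 3.63% + 5.76% + 3.96% + 29% = 42.35%.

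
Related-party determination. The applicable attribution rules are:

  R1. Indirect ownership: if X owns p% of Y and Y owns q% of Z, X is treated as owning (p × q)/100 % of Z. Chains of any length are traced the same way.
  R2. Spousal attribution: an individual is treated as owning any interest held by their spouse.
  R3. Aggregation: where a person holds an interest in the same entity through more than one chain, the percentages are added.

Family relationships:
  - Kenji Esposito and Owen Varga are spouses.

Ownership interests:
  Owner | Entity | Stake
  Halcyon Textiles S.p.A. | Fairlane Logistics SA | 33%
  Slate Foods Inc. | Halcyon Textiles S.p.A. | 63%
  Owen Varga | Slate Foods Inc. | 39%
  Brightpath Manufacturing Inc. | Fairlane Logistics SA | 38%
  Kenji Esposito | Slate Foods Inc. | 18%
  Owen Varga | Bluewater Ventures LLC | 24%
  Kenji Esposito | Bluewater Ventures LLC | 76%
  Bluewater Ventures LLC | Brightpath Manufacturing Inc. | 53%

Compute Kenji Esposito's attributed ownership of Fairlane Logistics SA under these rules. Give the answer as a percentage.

31.9903%

By spousal attribution (R2), Kenji Esposito is treated as also owning Owen Varga's interest in Bluewater Ventures LLC, giving 76% + 24% = 100%.
By spousal attribution (R2), Kenji Esposito is treated as also owning Owen Varga's interest in Slate Foods Inc, giving 18% + 39% = 57%.
Chain via Bluewater Ventures LLC → Brightpath Manufacturing Inc. (R1): 100% × 53% × 38% = 20.14% of Fairlane Logistics SA.
Chain via Slate Foods Inc. → Halcyon Textiles S.p.A. (R1): 57% × 63% × 33% = 11.8503% of Fairlane Logistics SA.
Aggregating (R3): 20.14% + 11.8503% = 31.9903%.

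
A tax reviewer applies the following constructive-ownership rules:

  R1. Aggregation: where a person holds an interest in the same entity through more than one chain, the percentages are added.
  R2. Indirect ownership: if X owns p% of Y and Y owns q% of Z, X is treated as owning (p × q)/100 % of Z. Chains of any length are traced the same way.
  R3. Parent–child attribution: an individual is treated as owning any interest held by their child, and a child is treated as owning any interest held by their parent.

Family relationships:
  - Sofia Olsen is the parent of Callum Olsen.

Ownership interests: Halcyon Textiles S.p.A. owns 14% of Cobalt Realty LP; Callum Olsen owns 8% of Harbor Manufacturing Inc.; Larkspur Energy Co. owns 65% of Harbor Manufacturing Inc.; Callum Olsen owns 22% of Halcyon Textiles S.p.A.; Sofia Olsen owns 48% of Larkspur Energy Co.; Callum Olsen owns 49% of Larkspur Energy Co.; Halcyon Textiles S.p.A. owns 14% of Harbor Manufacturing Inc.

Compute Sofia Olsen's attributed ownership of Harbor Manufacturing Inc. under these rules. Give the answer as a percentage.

74.13%

By parent–child attribution (R3), Sofia Olsen is treated as also owning Callum Olsen's interest in Larkspur Energy Co, giving 48% + 49% = 97%.
By parent–child attribution (R3), Sofia Olsen is treated as owning Callum Olsen's 22% interest in Halcyon Textiles S.p.A.
By parent–child attribution (R3), Sofia Olsen is treated as owning Callum Olsen's 8% interest in Harbor Manufacturing Inc.
Chain via Larkspur Energy Co. (R2): 97% × 65% = 63.05% of Harbor Manufacturing Inc.
Chain via Halcyon Textiles S.p.A. (R2): 22% × 14% = 3.08% of Harbor Manufacturing Inc.
Direct interest in Harbor Manufacturing Inc: 8%.
Aggregating (R1): 63.05% + 3.08% + 8% = 74.13%.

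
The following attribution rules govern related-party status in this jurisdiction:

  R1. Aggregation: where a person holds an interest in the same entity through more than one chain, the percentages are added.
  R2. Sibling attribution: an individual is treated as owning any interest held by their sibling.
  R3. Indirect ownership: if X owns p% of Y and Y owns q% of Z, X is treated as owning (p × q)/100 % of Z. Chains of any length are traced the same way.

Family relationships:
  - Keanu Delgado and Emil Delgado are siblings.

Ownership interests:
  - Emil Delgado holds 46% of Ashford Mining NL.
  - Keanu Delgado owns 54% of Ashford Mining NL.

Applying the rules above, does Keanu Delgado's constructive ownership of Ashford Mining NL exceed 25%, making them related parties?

By sibling attribution (R2), Keanu Delgado is treated as also owning Emil Delgado's interest in Ashford Mining NL, giving 54% + 46% = 100%.
Direct interest in Ashford Mining NL: 100%.
100% exceeds the 25% threshold, so Keanu is a related party to Ashford Mining NL.

Yes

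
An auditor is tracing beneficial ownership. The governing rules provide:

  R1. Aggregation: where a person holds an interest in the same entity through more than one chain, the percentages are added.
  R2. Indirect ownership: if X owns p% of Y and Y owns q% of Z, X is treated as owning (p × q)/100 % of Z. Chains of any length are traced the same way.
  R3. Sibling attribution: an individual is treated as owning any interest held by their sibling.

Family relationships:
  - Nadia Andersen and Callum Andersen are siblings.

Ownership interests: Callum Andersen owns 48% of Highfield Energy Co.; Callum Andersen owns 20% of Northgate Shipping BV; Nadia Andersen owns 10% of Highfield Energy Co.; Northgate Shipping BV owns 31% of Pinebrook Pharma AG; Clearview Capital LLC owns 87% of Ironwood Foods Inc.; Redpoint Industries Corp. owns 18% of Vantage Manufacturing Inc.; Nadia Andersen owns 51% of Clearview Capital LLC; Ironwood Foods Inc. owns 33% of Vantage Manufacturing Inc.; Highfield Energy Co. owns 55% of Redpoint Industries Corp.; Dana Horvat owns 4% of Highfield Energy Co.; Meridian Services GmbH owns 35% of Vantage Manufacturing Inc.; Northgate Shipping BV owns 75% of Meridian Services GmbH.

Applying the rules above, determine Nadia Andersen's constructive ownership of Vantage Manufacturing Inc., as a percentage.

By sibling attribution (R3), Nadia Andersen is treated as also owning Callum Andersen's interest in Highfield Energy Co, giving 10% + 48% = 58%.
By sibling attribution (R3), Nadia Andersen is treated as owning Callum Andersen's 20% interest in Northgate Shipping BV.
Chain via Highfield Energy Co. → Redpoint Industries Corp. (R2): 58% × 55% × 18% = 5.742% of Vantage Manufacturing Inc.
Chain via Clearview Capital LLC → Ironwood Foods Inc. (R2): 51% × 87% × 33% = 14.6421% of Vantage Manufacturing Inc.
Chain via Northgate Shipping BV → Meridian Services GmbH (R2): 20% × 75% × 35% = 5.25% of Vantage Manufacturing Inc.
Aggregating (R1): 5.742% + 14.6421% + 5.25% = 25.6341%.

25.6341%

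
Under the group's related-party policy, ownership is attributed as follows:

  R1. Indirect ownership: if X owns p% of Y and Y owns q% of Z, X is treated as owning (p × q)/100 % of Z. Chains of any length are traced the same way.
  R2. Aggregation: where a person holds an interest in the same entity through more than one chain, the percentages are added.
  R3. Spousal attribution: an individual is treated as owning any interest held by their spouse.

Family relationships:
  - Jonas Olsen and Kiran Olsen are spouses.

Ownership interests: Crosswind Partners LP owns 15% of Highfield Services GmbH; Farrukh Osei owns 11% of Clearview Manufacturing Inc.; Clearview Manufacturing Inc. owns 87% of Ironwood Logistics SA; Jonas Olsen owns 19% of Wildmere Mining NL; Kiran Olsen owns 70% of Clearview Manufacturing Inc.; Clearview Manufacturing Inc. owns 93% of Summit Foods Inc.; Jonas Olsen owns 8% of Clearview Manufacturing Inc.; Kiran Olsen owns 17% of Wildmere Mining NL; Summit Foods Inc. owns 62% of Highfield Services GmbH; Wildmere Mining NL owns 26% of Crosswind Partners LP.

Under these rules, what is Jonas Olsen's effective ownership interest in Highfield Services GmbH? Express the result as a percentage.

By spousal attribution (R3), Jonas Olsen is treated as also owning Kiran Olsen's interest in Wildmere Mining NL, giving 19% + 17% = 36%.
By spousal attribution (R3), Jonas Olsen is treated as also owning Kiran Olsen's interest in Clearview Manufacturing Inc, giving 8% + 70% = 78%.
Chain via Wildmere Mining NL → Crosswind Partners LP (R1): 36% × 26% × 15% = 1.404% of Highfield Services GmbH.
Chain via Clearview Manufacturing Inc. → Summit Foods Inc. (R1): 78% × 93% × 62% = 44.9748% of Highfield Services GmbH.
Aggregating (R2): 1.404% + 44.9748% = 46.3788%.

46.3788%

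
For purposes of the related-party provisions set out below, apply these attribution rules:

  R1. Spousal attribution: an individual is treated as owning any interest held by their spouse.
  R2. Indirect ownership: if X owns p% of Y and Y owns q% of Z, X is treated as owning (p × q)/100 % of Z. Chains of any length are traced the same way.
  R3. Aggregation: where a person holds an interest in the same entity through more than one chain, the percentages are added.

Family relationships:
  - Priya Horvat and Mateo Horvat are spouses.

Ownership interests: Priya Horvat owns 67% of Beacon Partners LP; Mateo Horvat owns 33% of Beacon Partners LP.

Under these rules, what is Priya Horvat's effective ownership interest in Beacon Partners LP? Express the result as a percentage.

By spousal attribution (R1), Priya Horvat is treated as also owning Mateo Horvat's interest in Beacon Partners LP, giving 67% + 33% = 100%.
Direct interest in Beacon Partners LP: 100%.

100%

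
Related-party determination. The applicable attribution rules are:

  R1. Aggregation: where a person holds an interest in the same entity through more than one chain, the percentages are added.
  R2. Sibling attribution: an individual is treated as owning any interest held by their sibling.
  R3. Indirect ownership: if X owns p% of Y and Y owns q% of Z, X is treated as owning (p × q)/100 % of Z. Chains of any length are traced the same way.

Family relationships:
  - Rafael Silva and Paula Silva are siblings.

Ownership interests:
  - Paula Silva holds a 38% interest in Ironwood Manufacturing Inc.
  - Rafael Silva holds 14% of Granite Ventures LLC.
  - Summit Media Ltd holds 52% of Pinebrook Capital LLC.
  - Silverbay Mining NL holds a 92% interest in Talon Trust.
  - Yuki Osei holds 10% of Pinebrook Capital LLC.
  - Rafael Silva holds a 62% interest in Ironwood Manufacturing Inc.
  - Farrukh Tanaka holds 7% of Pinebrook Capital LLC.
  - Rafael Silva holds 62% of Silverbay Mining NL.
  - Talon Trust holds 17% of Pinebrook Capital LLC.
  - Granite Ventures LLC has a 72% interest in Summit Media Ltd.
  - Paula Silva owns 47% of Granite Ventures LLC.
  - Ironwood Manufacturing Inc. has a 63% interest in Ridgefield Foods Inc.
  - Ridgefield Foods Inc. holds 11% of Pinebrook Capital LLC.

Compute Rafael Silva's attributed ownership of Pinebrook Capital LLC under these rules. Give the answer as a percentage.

39.4652%

By sibling attribution (R2), Rafael Silva is treated as also owning Paula Silva's interest in Ironwood Manufacturing Inc, giving 62% + 38% = 100%.
By sibling attribution (R2), Rafael Silva is treated as also owning Paula Silva's interest in Granite Ventures LLC, giving 14% + 47% = 61%.
Chain via Silverbay Mining NL → Talon Trust (R3): 62% × 92% × 17% = 9.6968% of Pinebrook Capital LLC.
Chain via Ironwood Manufacturing Inc. → Ridgefield Foods Inc. (R3): 100% × 63% × 11% = 6.93% of Pinebrook Capital LLC.
Chain via Granite Ventures LLC → Summit Media Ltd (R3): 61% × 72% × 52% = 22.8384% of Pinebrook Capital LLC.
Aggregating (R1): 9.6968% + 6.93% + 22.8384% = 39.4652%.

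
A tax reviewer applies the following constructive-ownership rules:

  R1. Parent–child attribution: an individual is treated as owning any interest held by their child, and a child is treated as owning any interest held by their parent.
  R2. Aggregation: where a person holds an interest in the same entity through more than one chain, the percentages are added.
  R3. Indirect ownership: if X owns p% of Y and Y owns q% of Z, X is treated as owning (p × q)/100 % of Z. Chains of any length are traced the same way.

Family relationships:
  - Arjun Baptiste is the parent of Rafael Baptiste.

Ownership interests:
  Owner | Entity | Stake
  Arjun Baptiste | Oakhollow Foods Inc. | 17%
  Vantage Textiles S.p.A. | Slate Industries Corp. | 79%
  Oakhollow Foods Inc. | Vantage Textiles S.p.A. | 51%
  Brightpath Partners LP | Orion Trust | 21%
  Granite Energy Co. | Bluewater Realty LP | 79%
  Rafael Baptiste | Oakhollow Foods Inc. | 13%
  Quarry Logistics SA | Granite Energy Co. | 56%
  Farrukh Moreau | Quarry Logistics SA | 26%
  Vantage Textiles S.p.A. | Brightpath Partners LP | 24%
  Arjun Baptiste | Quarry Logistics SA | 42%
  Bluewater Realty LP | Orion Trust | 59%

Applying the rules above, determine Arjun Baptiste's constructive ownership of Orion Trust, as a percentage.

By parent–child attribution (R1), Arjun Baptiste is treated as also owning Rafael Baptiste's interest in Oakhollow Foods Inc, giving 17% + 13% = 30%.
Chain via Oakhollow Foods Inc. → Vantage Textiles S.p.A. → Brightpath Partners LP (R3): 30% × 51% × 24% × 21% = 0.77112% of Orion Trust.
Chain via Quarry Logistics SA → Granite Energy Co. → Bluewater Realty LP (R3): 42% × 56% × 79% × 59% = 10.962672% of Orion Trust.
Aggregating (R2): 0.77112% + 10.962672% = 11.733792%.

11.733792%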